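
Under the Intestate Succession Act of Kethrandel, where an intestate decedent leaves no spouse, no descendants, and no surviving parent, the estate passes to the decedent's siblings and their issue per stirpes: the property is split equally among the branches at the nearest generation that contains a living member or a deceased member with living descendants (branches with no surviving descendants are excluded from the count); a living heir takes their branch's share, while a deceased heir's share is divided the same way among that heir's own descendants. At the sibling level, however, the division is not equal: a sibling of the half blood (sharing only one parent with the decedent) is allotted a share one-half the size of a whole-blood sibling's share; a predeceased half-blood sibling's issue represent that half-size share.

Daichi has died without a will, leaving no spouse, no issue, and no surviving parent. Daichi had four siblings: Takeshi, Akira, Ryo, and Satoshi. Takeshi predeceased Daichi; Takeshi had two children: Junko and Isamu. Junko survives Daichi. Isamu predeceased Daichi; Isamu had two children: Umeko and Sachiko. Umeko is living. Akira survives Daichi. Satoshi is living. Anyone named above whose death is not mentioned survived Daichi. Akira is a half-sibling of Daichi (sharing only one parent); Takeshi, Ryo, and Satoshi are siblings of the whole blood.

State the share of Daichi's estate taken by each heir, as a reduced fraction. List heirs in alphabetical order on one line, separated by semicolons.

Akira 1/7; Junko 1/7; Ryo 2/7; Sachiko 1/14; Satoshi 2/7; Umeko 1/14

No spouse, descendants, or parent survives, so the estate passes to Daichi's siblings per stirpes.
Half-blood siblings count for one-half the weight of whole-blood siblings at the initial division.
Dividing 1 in proportion to weights (total weight 7/2): Takeshi (weight 1) → 2/7; Akira (weight 1/2) → 1/7; Ryo (weight 1) → 2/7; Satoshi (weight 1) → 2/7.
Takeshi predeceased; the 2/7 allotted to Takeshi's branch passes to Takeshi's issue by representation.
The 2/7 is divided into 2 equal shares of 1/7 among Junko, Isamu.
Junko is living and takes 1/7.
Isamu predeceased; the 1/7 allotted to Isamu's branch passes to Isamu's issue by representation.
The 1/7 is divided into 2 equal shares of 1/14 among Umeko, Sachiko.
Umeko is living and takes 1/14.
Sachiko is living and takes 1/14.
Akira is living and takes 1/7.
Ryo is living and takes 2/7.
Satoshi is living and takes 2/7.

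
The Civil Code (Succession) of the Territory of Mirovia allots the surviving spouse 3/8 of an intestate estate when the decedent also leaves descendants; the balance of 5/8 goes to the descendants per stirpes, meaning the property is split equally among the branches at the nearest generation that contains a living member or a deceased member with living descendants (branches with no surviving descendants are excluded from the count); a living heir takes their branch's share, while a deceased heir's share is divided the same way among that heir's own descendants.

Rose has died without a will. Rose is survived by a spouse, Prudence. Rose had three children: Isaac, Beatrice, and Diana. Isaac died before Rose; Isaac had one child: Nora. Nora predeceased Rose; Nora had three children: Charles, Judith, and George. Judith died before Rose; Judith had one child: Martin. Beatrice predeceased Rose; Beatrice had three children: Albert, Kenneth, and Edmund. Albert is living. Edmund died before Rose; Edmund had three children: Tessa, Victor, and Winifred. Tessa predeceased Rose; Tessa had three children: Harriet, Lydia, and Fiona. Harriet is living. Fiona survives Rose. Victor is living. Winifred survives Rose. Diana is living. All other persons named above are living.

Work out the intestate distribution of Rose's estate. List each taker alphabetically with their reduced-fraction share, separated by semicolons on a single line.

Albert 5/72; Charles 5/72; Diana 5/24; Fiona 5/648; George 5/72; Harriet 5/648; Kenneth 5/72; Lydia 5/648; Martin 5/72; Prudence 3/8; Victor 5/216; Winifred 5/216

Prudence, as surviving spouse, takes 3/8.
The remaining 5/8 passes to Rose's descendants per stirpes.
The 5/8 is divided into 3 equal shares of 5/24 among Isaac, Beatrice, Diana.
Isaac predeceased; the 5/24 allotted to Isaac's branch passes to Isaac's issue by representation.
Nora's line is the sole branch at this level, so the full 5/24 passes to Nora's issue by representation.
The 5/24 is divided into 3 equal shares of 5/72 among Charles, Judith, George.
Charles is living and takes 5/72.
Judith predeceased; the 5/72 allotted to Judith's branch passes to Judith's issue by representation.
Martin is the sole taker at this level and receives the full 5/72.
George is living and takes 5/72.
Beatrice predeceased; the 5/24 allotted to Beatrice's branch passes to Beatrice's issue by representation.
The 5/24 is divided into 3 equal shares of 5/72 among Albert, Kenneth, Edmund.
Albert is living and takes 5/72.
Kenneth is living and takes 5/72.
Edmund predeceased; the 5/72 allotted to Edmund's branch passes to Edmund's issue by representation.
The 5/72 is divided into 3 equal shares of 5/216 among Tessa, Victor, Winifred.
Tessa predeceased; the 5/216 allotted to Tessa's branch passes to Tessa's issue by representation.
The 5/216 is divided into 3 equal shares of 5/648 among Harriet, Lydia, Fiona.
Harriet is living and takes 5/648.
Lydia is living and takes 5/648.
Fiona is living and takes 5/648.
Victor is living and takes 5/216.
Winifred is living and takes 5/216.
Diana is living and takes 5/24.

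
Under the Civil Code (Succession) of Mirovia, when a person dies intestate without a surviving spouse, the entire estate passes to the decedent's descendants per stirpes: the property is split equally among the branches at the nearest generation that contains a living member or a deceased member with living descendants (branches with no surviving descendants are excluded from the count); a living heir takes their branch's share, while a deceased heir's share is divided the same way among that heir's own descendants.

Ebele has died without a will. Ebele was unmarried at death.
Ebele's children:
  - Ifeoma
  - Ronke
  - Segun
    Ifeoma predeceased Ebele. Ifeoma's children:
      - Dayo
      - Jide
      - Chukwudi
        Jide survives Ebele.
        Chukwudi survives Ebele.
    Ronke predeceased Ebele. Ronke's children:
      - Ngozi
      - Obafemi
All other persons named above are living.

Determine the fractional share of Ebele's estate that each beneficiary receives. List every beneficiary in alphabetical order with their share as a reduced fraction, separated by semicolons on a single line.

Chukwudi 1/9; Dayo 1/9; Jide 1/9; Ngozi 1/6; Obafemi 1/6; Segun 1/3

There is no surviving spouse, so the entire estate passes to Ebele's descendants per stirpes.
The estate is divided into 3 equal shares of 1/3 among Ifeoma, Ronke, Segun.
Ifeoma predeceased; the 1/3 allotted to Ifeoma's branch passes to Ifeoma's issue by representation.
The 1/3 is divided into 3 equal shares of 1/9 among Dayo, Jide, Chukwudi.
Dayo is living and takes 1/9.
Jide is living and takes 1/9.
Chukwudi is living and takes 1/9.
Ronke predeceased; the 1/3 allotted to Ronke's branch passes to Ronke's issue by representation.
The 1/3 is divided into 2 equal shares of 1/6 among Ngozi, Obafemi.
Ngozi is living and takes 1/6.
Obafemi is living and takes 1/6.
Segun is living and takes 1/3.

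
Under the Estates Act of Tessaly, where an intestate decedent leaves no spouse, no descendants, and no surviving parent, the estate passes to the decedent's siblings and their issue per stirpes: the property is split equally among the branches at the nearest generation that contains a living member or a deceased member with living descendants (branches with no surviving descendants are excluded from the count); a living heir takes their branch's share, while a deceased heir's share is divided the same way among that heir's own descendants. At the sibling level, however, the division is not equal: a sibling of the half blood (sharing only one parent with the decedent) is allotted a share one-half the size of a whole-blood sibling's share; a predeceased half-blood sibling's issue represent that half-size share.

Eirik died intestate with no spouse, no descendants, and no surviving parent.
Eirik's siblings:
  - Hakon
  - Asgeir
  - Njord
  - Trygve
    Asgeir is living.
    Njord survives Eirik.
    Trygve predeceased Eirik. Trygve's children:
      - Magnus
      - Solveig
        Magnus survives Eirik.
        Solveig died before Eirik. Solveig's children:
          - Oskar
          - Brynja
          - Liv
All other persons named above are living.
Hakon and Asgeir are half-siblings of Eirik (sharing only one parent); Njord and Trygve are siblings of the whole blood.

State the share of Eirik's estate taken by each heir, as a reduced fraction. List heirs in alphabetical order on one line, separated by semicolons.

Asgeir 1/6; Brynja 1/18; Hakon 1/6; Liv 1/18; Magnus 1/6; Njord 1/3; Oskar 1/18

No spouse, descendants, or parent survives, so the estate passes to Eirik's siblings per stirpes.
Half-blood siblings count for one-half the weight of whole-blood siblings at the initial division.
Dividing 1 in proportion to weights (total weight 3): Hakon (weight 1/2) → 1/6; Asgeir (weight 1/2) → 1/6; Njord (weight 1) → 1/3; Trygve (weight 1) → 1/3.
Hakon is living and takes 1/6.
Asgeir is living and takes 1/6.
Njord is living and takes 1/3.
Trygve predeceased; the 1/3 allotted to Trygve's branch passes to Trygve's issue by representation.
The 1/3 is divided into 2 equal shares of 1/6 among Magnus, Solveig.
Magnus is living and takes 1/6.
Solveig predeceased; the 1/6 allotted to Solveig's branch passes to Solveig's issue by representation.
The 1/6 is divided into 3 equal shares of 1/18 among Oskar, Brynja, Liv.
Oskar is living and takes 1/18.
Brynja is living and takes 1/18.
Liv is living and takes 1/18.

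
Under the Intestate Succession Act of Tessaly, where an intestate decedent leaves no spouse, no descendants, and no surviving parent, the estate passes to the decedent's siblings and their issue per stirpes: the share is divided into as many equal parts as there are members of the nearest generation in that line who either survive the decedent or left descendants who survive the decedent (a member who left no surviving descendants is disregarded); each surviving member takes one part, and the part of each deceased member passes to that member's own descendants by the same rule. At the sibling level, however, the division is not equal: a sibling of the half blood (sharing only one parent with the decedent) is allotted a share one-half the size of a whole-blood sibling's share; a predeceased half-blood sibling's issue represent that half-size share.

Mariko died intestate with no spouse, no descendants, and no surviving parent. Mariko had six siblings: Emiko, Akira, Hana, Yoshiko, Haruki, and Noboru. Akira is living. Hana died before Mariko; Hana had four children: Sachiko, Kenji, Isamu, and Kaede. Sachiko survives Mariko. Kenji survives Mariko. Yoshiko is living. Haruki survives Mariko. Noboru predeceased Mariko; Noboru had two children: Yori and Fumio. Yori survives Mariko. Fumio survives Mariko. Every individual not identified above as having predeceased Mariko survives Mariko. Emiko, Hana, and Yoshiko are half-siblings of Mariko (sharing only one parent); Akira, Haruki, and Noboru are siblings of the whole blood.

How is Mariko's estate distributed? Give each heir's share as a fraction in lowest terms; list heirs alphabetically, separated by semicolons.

No spouse, descendants, or parent survives, so the estate passes to Mariko's siblings per stirpes.
Half-blood siblings count for one-half the weight of whole-blood siblings at the initial division.
Dividing 1 in proportion to weights (total weight 9/2): Emiko (weight 1/2) → 1/9; Akira (weight 1) → 2/9; Hana (weight 1/2) → 1/9; Yoshiko (weight 1/2) → 1/9; Haruki (weight 1) → 2/9; Noboru (weight 1) → 2/9.
Emiko is living and takes 1/9.
Akira is living and takes 2/9.
Hana predeceased; the 1/9 allotted to Hana's branch passes to Hana's issue by representation.
The 1/9 is divided into 4 equal shares of 1/36 among Sachiko, Kenji, Isamu, Kaede.
Sachiko is living and takes 1/36.
Kenji is living and takes 1/36.
Isamu is living and takes 1/36.
Kaede is living and takes 1/36.
Yoshiko is living and takes 1/9.
Haruki is living and takes 2/9.
Noboru predeceased; the 2/9 allotted to Noboru's branch passes to Noboru's issue by representation.
The 2/9 is divided into 2 equal shares of 1/9 among Yori, Fumio.
Yori is living and takes 1/9.
Fumio is living and takes 1/9.

Akira 2/9; Emiko 1/9; Fumio 1/9; Haruki 2/9; Isamu 1/36; Kaede 1/36; Kenji 1/36; Sachiko 1/36; Yori 1/9; Yoshiko 1/9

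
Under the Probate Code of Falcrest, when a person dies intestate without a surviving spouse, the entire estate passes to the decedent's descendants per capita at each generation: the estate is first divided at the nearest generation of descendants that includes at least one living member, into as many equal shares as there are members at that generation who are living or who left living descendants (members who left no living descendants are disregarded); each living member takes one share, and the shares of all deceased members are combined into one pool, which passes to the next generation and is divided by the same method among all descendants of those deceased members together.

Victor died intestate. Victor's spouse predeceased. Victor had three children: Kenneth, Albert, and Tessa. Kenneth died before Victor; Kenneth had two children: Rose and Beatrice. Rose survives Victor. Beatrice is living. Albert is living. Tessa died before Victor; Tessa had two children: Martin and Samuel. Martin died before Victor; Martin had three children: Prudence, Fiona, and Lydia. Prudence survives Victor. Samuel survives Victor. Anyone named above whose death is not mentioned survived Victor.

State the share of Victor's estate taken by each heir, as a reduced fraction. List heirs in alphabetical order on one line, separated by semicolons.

Albert 1/3; Beatrice 1/6; Fiona 1/18; Lydia 1/18; Prudence 1/18; Rose 1/6; Samuel 1/6

There is no surviving spouse, so the entire estate passes to Victor's descendants per capita at each generation.
At generation 1 (Kenneth, Albert, Tessa) there are 3 shares of (1)/3 = 1/3 each.
Living: Albert — each takes 1/3.
Deceased: Kenneth and Tessa. Their combined 2/3 is pooled and carried to generation 2.
At generation 2 (Rose, Beatrice, Martin, Samuel) there are 4 shares of (2/3)/4 = 1/6 each.
Living: Rose, Beatrice, and Samuel — each takes 1/6.
Deceased: Martin. That 1/6 share is carried to generation 3.
At generation 3 (Prudence, Fiona, Lydia) there are 3 shares of (1/6)/3 = 1/18 each.
Living: Prudence, Fiona, and Lydia — each takes 1/18.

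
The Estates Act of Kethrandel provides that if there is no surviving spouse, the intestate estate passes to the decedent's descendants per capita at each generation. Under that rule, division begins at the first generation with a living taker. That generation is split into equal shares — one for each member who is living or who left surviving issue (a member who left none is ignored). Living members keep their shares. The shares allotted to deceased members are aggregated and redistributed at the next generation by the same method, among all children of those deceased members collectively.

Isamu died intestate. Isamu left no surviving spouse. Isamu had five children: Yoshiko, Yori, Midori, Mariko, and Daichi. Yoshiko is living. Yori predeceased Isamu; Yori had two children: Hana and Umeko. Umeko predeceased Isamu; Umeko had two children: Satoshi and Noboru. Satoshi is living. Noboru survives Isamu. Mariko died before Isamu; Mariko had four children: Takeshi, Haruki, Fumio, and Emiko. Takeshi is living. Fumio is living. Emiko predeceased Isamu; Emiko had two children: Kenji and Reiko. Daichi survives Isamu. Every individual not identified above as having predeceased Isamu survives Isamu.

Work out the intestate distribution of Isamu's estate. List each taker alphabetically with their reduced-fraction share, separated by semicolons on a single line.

There is no surviving spouse, so the entire estate passes to Isamu's descendants per capita at each generation.
At generation 1 (Yoshiko, Yori, Midori, Mariko, Daichi) there are 5 shares of (1)/5 = 1/5 each.
Living: Yoshiko, Midori, and Daichi — each takes 1/5.
Deceased: Yori and Mariko. Their combined 2/5 is pooled and carried to generation 2.
At generation 2 (Hana, Umeko, Takeshi, Haruki, Fumio, Emiko) there are 6 shares of (2/5)/6 = 1/15 each.
Living: Hana, Takeshi, Haruki, and Fumio — each takes 1/15.
Deceased: Umeko and Emiko. Their combined 2/15 is pooled and carried to generation 3.
At generation 3 (Satoshi, Noboru, Kenji, Reiko) there are 4 shares of (2/15)/4 = 1/30 each.
Living: Satoshi, Noboru, Kenji, and Reiko — each takes 1/30.

Daichi 1/5; Fumio 1/15; Hana 1/15; Haruki 1/15; Kenji 1/30; Midori 1/5; Noboru 1/30; Reiko 1/30; Satoshi 1/30; Takeshi 1/15; Yoshiko 1/5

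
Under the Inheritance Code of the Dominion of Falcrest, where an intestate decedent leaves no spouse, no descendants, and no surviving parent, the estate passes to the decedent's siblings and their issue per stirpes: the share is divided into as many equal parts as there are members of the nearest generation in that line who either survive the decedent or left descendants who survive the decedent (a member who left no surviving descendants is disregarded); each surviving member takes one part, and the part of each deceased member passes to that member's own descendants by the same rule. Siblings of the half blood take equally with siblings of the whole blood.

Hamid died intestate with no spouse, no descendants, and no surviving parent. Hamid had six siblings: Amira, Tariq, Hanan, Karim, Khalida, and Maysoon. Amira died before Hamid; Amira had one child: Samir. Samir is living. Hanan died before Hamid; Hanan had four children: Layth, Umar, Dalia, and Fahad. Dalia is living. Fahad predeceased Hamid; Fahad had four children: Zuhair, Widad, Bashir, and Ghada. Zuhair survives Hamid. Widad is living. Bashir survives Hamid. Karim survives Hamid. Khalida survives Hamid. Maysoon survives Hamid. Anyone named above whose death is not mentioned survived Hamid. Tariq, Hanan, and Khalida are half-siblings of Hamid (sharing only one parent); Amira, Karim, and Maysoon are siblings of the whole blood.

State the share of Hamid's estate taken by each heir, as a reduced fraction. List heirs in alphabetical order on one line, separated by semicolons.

Bashir 1/96; Dalia 1/24; Ghada 1/96; Karim 1/6; Khalida 1/6; Layth 1/24; Maysoon 1/6; Samir 1/6; Tariq 1/6; Umar 1/24; Widad 1/96; Zuhair 1/96

No spouse, descendants, or parent survives, so the estate passes to Hamid's siblings per stirpes.
Half-blood and whole-blood siblings take equally under the stated rule.
The estate is divided into 6 equal shares of 1/6 among Amira, Tariq, Hanan, Karim, Khalida, Maysoon.
Amira predeceased; the 1/6 allotted to Amira's branch passes to Amira's issue by representation.
Samir is the sole taker at this level and receives the full 1/6.
Tariq is living and takes 1/6.
Hanan predeceased; the 1/6 allotted to Hanan's branch passes to Hanan's issue by representation.
The 1/6 is divided into 4 equal shares of 1/24 among Layth, Umar, Dalia, Fahad.
Layth is living and takes 1/24.
Umar is living and takes 1/24.
Dalia is living and takes 1/24.
Fahad predeceased; the 1/24 allotted to Fahad's branch passes to Fahad's issue by representation.
The 1/24 is divided into 4 equal shares of 1/96 among Zuhair, Widad, Bashir, Ghada.
Zuhair is living and takes 1/96.
Widad is living and takes 1/96.
Bashir is living and takes 1/96.
Ghada is living and takes 1/96.
Karim is living and takes 1/6.
Khalida is living and takes 1/6.
Maysoon is living and takes 1/6.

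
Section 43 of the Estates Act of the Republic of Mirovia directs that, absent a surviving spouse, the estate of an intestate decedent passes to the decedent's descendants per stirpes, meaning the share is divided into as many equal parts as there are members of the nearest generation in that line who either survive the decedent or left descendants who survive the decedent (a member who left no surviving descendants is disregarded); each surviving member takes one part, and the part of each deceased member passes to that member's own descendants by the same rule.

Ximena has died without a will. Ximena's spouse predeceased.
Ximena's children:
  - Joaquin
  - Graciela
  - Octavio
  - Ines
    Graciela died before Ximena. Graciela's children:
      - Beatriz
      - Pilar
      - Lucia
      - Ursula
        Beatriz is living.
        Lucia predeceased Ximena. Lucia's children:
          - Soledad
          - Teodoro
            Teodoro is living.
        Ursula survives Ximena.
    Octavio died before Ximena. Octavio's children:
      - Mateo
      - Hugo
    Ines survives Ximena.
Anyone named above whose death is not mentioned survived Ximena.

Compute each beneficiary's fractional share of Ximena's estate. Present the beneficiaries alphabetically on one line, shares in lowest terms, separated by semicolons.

There is no surviving spouse, so the entire estate passes to Ximena's descendants per stirpes.
The estate is divided into 4 equal shares of 1/4 among Joaquin, Graciela, Octavio, Ines.
Joaquin is living and takes 1/4.
Graciela predeceased; the 1/4 allotted to Graciela's branch passes to Graciela's issue by representation.
The 1/4 is divided into 4 equal shares of 1/16 among Beatriz, Pilar, Lucia, Ursula.
Beatriz is living and takes 1/16.
Pilar is living and takes 1/16.
Lucia predeceased; the 1/16 allotted to Lucia's branch passes to Lucia's issue by representation.
The 1/16 is divided into 2 equal shares of 1/32 among Soledad, Teodoro.
Soledad is living and takes 1/32.
Teodoro is living and takes 1/32.
Ursula is living and takes 1/16.
Octavio predeceased; the 1/4 allotted to Octavio's branch passes to Octavio's issue by representation.
The 1/4 is divided into 2 equal shares of 1/8 among Mateo, Hugo.
Mateo is living and takes 1/8.
Hugo is living and takes 1/8.
Ines is living and takes 1/4.

Beatriz 1/16; Hugo 1/8; Ines 1/4; Joaquin 1/4; Mateo 1/8; Pilar 1/16; Soledad 1/32; Teodoro 1/32; Ursula 1/16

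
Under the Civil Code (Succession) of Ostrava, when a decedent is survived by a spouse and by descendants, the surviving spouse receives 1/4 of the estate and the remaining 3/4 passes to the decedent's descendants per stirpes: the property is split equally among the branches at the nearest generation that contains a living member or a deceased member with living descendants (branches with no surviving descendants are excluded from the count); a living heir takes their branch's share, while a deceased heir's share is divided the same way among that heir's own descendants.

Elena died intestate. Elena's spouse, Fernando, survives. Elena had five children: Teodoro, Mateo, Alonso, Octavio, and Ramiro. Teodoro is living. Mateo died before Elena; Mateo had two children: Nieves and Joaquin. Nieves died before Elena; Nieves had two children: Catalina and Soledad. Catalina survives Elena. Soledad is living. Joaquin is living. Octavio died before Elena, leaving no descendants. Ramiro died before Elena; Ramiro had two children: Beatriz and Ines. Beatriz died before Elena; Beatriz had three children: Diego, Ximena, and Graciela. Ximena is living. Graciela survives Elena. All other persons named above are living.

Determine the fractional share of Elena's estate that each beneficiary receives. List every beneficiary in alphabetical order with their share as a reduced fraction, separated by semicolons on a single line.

Fernando, as surviving spouse, takes 1/4.
The remaining 3/4 passes to Elena's descendants per stirpes.
Octavio left no surviving issue, so that branch lapses and is disregarded.
The 3/4 is divided into 4 equal shares of 3/16 among Teodoro, Mateo, Alonso, Ramiro.
Teodoro is living and takes 3/16.
Mateo predeceased; the 3/16 allotted to Mateo's branch passes to Mateo's issue by representation.
The 3/16 is divided into 2 equal shares of 3/32 among Nieves, Joaquin.
Nieves predeceased; the 3/32 allotted to Nieves's branch passes to Nieves's issue by representation.
The 3/32 is divided into 2 equal shares of 3/64 among Catalina, Soledad.
Catalina is living and takes 3/64.
Soledad is living and takes 3/64.
Joaquin is living and takes 3/32.
Alonso is living and takes 3/16.
Ramiro predeceased; the 3/16 allotted to Ramiro's branch passes to Ramiro's issue by representation.
The 3/16 is divided into 2 equal shares of 3/32 among Beatriz, Ines.
Beatriz predeceased; the 3/32 allotted to Beatriz's branch passes to Beatriz's issue by representation.
The 3/32 is divided into 3 equal shares of 1/32 among Diego, Ximena, Graciela.
Diego is living and takes 1/32.
Ximena is living and takes 1/32.
Graciela is living and takes 1/32.
Ines is living and takes 3/32.

Alonso 3/16; Catalina 3/64; Diego 1/32; Fernando 1/4; Graciela 1/32; Ines 3/32; Joaquin 3/32; Soledad 3/64; Teodoro 3/16; Ximena 1/32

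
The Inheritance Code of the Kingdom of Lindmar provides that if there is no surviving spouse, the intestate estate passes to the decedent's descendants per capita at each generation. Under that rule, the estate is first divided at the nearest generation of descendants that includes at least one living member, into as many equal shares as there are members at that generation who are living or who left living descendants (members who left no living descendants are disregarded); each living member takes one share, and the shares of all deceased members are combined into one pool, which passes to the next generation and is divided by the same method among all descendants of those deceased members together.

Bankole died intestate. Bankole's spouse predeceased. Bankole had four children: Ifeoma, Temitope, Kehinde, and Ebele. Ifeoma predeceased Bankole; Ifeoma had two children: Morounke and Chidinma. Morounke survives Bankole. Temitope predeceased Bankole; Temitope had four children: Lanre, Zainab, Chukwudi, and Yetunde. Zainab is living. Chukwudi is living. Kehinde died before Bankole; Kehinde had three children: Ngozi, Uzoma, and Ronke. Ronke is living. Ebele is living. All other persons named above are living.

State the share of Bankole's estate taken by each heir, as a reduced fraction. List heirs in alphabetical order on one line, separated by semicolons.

Chidinma 1/12; Chukwudi 1/12; Ebele 1/4; Lanre 1/12; Morounke 1/12; Ngozi 1/12; Ronke 1/12; Uzoma 1/12; Yetunde 1/12; Zainab 1/12

There is no surviving spouse, so the entire estate passes to Bankole's descendants per capita at each generation.
At generation 1 (Ifeoma, Temitope, Kehinde, Ebele) there are 4 shares of (1)/4 = 1/4 each.
Living: Ebele — each takes 1/4.
Deceased: Ifeoma, Temitope, and Kehinde. Their combined 3/4 is pooled and carried to generation 2.
At generation 2 (Morounke, Chidinma, Lanre, Zainab, Chukwudi, Yetunde, Ngozi, Uzoma, Ronke) there are 9 shares of (3/4)/9 = 1/12 each.
Living: Morounke, Chidinma, Lanre, Zainab, Chukwudi, Yetunde, Ngozi, Uzoma, and Ronke — each takes 1/12.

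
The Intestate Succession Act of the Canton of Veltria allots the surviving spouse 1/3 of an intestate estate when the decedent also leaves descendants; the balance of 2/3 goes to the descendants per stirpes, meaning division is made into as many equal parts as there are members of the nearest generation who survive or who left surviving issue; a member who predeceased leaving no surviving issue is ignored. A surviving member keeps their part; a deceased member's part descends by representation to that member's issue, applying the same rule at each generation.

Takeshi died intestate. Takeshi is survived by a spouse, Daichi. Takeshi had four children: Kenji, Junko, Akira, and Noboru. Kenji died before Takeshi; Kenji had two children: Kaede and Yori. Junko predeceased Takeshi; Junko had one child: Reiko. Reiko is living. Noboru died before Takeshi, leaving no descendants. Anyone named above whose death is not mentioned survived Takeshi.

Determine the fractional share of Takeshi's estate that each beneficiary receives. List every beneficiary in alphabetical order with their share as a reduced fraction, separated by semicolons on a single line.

Akira 2/9; Daichi 1/3; Kaede 1/9; Reiko 2/9; Yori 1/9

Daichi, as surviving spouse, takes 1/3.
The remaining 2/3 passes to Takeshi's descendants per stirpes.
Noboru left no surviving issue, so that branch lapses and is disregarded.
The 2/3 is divided into 3 equal shares of 2/9 among Kenji, Junko, Akira.
Kenji predeceased; the 2/9 allotted to Kenji's branch passes to Kenji's issue by representation.
The 2/9 is divided into 2 equal shares of 1/9 among Kaede, Yori.
Kaede is living and takes 1/9.
Yori is living and takes 1/9.
Junko predeceased; the 2/9 allotted to Junko's branch passes to Junko's issue by representation.
Reiko is the sole taker at this level and receives the full 2/9.
Akira is living and takes 2/9.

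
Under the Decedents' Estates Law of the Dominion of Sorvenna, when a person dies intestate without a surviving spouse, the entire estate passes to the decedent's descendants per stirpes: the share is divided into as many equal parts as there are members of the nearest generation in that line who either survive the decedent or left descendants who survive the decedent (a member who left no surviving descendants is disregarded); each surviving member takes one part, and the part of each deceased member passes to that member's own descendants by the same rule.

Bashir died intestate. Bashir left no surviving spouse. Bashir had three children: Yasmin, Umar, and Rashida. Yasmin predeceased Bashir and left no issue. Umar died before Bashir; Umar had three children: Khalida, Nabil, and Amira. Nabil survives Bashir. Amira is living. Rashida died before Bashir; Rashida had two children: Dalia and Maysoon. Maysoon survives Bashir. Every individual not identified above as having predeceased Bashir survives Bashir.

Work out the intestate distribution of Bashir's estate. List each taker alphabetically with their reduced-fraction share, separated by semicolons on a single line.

Amira 1/6; Dalia 1/4; Khalida 1/6; Maysoon 1/4; Nabil 1/6

There is no surviving spouse, so the entire estate passes to Bashir's descendants per stirpes.
Yasmin left no surviving issue, so that branch lapses and is disregarded.
The estate is divided into 2 equal shares of 1/2 among Umar, Rashida.
Umar predeceased; the 1/2 allotted to Umar's branch passes to Umar's issue by representation.
The 1/2 is divided into 3 equal shares of 1/6 among Khalida, Nabil, Amira.
Khalida is living and takes 1/6.
Nabil is living and takes 1/6.
Amira is living and takes 1/6.
Rashida predeceased; the 1/2 allotted to Rashida's branch passes to Rashida's issue by representation.
The 1/2 is divided into 2 equal shares of 1/4 among Dalia, Maysoon.
Dalia is living and takes 1/4.
Maysoon is living and takes 1/4.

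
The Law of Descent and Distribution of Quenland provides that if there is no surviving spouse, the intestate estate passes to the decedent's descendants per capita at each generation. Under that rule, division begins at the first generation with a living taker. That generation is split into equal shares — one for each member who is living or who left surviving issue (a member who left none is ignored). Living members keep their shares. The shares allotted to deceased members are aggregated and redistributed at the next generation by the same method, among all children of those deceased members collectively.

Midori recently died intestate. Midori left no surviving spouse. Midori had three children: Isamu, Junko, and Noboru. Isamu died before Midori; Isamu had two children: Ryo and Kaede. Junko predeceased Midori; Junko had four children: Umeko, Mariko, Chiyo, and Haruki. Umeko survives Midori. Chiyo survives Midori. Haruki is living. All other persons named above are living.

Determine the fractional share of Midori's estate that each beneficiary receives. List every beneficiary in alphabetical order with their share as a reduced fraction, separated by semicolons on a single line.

Chiyo 1/9; Haruki 1/9; Kaede 1/9; Mariko 1/9; Noboru 1/3; Ryo 1/9; Umeko 1/9

There is no surviving spouse, so the entire estate passes to Midori's descendants per capita at each generation.
At generation 1 (Isamu, Junko, Noboru) there are 3 shares of (1)/3 = 1/3 each.
Living: Noboru — each takes 1/3.
Deceased: Isamu and Junko. Their combined 2/3 is pooled and carried to generation 2.
At generation 2 (Ryo, Kaede, Umeko, Mariko, Chiyo, Haruki) there are 6 shares of (2/3)/6 = 1/9 each.
Living: Ryo, Kaede, Umeko, Mariko, Chiyo, and Haruki — each takes 1/9.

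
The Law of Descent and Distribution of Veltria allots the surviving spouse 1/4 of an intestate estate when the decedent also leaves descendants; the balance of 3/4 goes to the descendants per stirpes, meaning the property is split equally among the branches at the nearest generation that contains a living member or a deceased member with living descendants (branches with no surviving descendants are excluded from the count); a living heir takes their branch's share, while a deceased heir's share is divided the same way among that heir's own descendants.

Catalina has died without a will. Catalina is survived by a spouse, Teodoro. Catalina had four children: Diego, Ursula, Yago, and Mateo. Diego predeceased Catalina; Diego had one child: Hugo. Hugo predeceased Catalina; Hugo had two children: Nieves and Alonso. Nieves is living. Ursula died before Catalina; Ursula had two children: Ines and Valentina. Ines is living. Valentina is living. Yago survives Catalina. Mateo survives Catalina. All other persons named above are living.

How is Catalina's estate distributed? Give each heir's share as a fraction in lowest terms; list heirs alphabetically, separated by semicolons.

Teodoro, as surviving spouse, takes 1/4.
The remaining 3/4 passes to Catalina's descendants per stirpes.
The 3/4 is divided into 4 equal shares of 3/16 among Diego, Ursula, Yago, Mateo.
Diego predeceased; the 3/16 allotted to Diego's branch passes to Diego's issue by representation.
Hugo's line is the sole branch at this level, so the full 3/16 passes to Hugo's issue by representation.
The 3/16 is divided into 2 equal shares of 3/32 among Nieves, Alonso.
Nieves is living and takes 3/32.
Alonso is living and takes 3/32.
Ursula predeceased; the 3/16 allotted to Ursula's branch passes to Ursula's issue by representation.
The 3/16 is divided into 2 equal shares of 3/32 among Ines, Valentina.
Ines is living and takes 3/32.
Valentina is living and takes 3/32.
Yago is living and takes 3/16.
Mateo is living and takes 3/16.

Alonso 3/32; Ines 3/32; Mateo 3/16; Nieves 3/32; Teodoro 1/4; Valentina 3/32; Yago 3/16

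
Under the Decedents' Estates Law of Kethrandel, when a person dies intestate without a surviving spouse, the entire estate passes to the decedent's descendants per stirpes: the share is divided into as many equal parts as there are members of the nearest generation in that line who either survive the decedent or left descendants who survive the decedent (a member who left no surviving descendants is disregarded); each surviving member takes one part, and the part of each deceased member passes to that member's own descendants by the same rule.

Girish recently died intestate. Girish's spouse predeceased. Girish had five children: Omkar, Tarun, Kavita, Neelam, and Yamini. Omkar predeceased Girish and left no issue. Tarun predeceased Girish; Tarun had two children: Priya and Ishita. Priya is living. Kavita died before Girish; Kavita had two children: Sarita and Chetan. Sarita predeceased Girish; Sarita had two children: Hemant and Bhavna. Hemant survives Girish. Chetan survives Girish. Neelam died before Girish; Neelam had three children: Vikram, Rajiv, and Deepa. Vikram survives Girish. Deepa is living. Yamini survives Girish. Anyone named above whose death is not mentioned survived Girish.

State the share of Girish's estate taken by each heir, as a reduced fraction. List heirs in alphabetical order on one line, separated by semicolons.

There is no surviving spouse, so the entire estate passes to Girish's descendants per stirpes.
Omkar left no surviving issue, so that branch lapses and is disregarded.
The estate is divided into 4 equal shares of 1/4 among Tarun, Kavita, Neelam, Yamini.
Tarun predeceased; the 1/4 allotted to Tarun's branch passes to Tarun's issue by representation.
The 1/4 is divided into 2 equal shares of 1/8 among Priya, Ishita.
Priya is living and takes 1/8.
Ishita is living and takes 1/8.
Kavita predeceased; the 1/4 allotted to Kavita's branch passes to Kavita's issue by representation.
The 1/4 is divided into 2 equal shares of 1/8 among Sarita, Chetan.
Sarita predeceased; the 1/8 allotted to Sarita's branch passes to Sarita's issue by representation.
The 1/8 is divided into 2 equal shares of 1/16 among Hemant, Bhavna.
Hemant is living and takes 1/16.
Bhavna is living and takes 1/16.
Chetan is living and takes 1/8.
Neelam predeceased; the 1/4 allotted to Neelam's branch passes to Neelam's issue by representation.
The 1/4 is divided into 3 equal shares of 1/12 among Vikram, Rajiv, Deepa.
Vikram is living and takes 1/12.
Rajiv is living and takes 1/12.
Deepa is living and takes 1/12.
Yamini is living and takes 1/4.

Bhavna 1/16; Chetan 1/8; Deepa 1/12; Hemant 1/16; Ishita 1/8; Priya 1/8; Rajiv 1/12; Vikram 1/12; Yamini 1/4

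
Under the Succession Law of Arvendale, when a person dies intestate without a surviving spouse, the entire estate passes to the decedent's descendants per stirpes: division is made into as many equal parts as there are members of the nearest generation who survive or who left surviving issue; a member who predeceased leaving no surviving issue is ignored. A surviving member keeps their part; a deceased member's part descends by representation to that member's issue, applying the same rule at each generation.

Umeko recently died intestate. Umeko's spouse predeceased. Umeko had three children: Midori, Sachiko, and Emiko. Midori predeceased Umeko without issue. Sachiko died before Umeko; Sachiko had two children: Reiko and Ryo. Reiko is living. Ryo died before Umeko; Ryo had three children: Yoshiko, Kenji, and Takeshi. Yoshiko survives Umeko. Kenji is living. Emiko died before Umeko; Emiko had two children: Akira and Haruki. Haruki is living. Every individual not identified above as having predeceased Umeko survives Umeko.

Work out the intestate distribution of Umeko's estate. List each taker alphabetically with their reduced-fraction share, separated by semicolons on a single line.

There is no surviving spouse, so the entire estate passes to Umeko's descendants per stirpes.
Midori left no surviving issue, so that branch lapses and is disregarded.
The estate is divided into 2 equal shares of 1/2 among Sachiko, Emiko.
Sachiko predeceased; the 1/2 allotted to Sachiko's branch passes to Sachiko's issue by representation.
The 1/2 is divided into 2 equal shares of 1/4 among Reiko, Ryo.
Reiko is living and takes 1/4.
Ryo predeceased; the 1/4 allotted to Ryo's branch passes to Ryo's issue by representation.
The 1/4 is divided into 3 equal shares of 1/12 among Yoshiko, Kenji, Takeshi.
Yoshiko is living and takes 1/12.
Kenji is living and takes 1/12.
Takeshi is living and takes 1/12.
Emiko predeceased; the 1/2 allotted to Emiko's branch passes to Emiko's issue by representation.
The 1/2 is divided into 2 equal shares of 1/4 among Akira, Haruki.
Akira is living and takes 1/4.
Haruki is living and takes 1/4.

Akira 1/4; Haruki 1/4; Kenji 1/12; Reiko 1/4; Takeshi 1/12; Yoshiko 1/12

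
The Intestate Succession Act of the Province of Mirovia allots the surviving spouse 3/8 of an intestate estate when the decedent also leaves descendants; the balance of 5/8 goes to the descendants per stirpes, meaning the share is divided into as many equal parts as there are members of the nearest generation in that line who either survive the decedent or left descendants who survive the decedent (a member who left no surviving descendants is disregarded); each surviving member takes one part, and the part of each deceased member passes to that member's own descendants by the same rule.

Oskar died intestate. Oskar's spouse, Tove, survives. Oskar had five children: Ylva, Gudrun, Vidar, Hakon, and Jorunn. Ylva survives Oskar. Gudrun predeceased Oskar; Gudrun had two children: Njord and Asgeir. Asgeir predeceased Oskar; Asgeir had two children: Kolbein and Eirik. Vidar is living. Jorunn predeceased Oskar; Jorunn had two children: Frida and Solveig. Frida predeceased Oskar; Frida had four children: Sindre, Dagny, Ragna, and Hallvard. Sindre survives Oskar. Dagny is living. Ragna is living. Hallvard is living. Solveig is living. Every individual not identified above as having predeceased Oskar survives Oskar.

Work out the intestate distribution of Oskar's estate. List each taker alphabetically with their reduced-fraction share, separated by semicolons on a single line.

Tove, as surviving spouse, takes 3/8.
The remaining 5/8 passes to Oskar's descendants per stirpes.
The 5/8 is divided into 5 equal shares of 1/8 among Ylva, Gudrun, Vidar, Hakon, Jorunn.
Ylva is living and takes 1/8.
Gudrun predeceased; the 1/8 allotted to Gudrun's branch passes to Gudrun's issue by representation.
The 1/8 is divided into 2 equal shares of 1/16 among Njord, Asgeir.
Njord is living and takes 1/16.
Asgeir predeceased; the 1/16 allotted to Asgeir's branch passes to Asgeir's issue by representation.
The 1/16 is divided into 2 equal shares of 1/32 among Kolbein, Eirik.
Kolbein is living and takes 1/32.
Eirik is living and takes 1/32.
Vidar is living and takes 1/8.
Hakon is living and takes 1/8.
Jorunn predeceased; the 1/8 allotted to Jorunn's branch passes to Jorunn's issue by representation.
The 1/8 is divided into 2 equal shares of 1/16 among Frida, Solveig.
Frida predeceased; the 1/16 allotted to Frida's branch passes to Frida's issue by representation.
The 1/16 is divided into 4 equal shares of 1/64 among Sindre, Dagny, Ragna, Hallvard.
Sindre is living and takes 1/64.
Dagny is living and takes 1/64.
Ragna is living and takes 1/64.
Hallvard is living and takes 1/64.
Solveig is living and takes 1/16.

Dagny 1/64; Eirik 1/32; Hakon 1/8; Hallvard 1/64; Kolbein 1/32; Njord 1/16; Ragna 1/64; Sindre 1/64; Solveig 1/16; Tove 3/8; Vidar 1/8; Ylva 1/8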